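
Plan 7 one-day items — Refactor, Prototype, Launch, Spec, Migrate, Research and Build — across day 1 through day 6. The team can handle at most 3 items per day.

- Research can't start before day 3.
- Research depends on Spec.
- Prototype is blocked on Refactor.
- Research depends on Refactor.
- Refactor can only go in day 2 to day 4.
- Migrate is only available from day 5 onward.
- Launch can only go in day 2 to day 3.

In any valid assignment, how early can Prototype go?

Precedence pushes Prototype to at least day 3.
Prototype at day 3 is achievable: Prototype in day 3, Launch in day 2, Refactor in day 2, Spec in day 1, Build in day 1, Research in day 3, Migrate in day 5.

day 3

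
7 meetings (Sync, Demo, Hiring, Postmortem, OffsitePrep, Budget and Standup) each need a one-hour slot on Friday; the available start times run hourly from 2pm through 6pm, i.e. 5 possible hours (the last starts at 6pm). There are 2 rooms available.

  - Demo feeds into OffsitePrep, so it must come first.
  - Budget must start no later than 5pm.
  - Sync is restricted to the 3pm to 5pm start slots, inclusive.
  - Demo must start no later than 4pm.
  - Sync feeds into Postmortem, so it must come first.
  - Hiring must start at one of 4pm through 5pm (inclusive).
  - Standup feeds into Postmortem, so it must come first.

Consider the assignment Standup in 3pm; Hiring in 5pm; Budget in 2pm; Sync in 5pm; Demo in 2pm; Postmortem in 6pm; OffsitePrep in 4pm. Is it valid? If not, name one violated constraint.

Sync is restricted to the 3pm to 5pm start slots, inclusive — holds.
Demo feeds into OffsitePrep, so it must come first — holds.
Demo must start no later than 4pm — holds.
Sync feeds into Postmortem, so it must come first — holds.
Hiring must start at one of 4pm through 5pm (inclusive) — holds.
Standup feeds into Postmortem, so it must come first — holds.
Budget must start no later than 5pm — holds.
There are 2 rooms available — holds.

Valid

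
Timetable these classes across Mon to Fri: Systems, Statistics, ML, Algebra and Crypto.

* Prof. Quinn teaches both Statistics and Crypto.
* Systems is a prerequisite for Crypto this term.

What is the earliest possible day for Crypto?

Precedence pushes Crypto to at least Tue.
Crypto at Tue is achievable: ML -> Mon, Algebra -> Mon, Statistics -> Mon, Systems -> Mon, Crypto -> Tue.

Tue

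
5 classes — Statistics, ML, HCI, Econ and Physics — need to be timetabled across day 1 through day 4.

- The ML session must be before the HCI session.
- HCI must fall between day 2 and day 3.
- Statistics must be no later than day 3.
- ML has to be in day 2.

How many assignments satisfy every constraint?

Splitting on Statistics: it can be day 1 (16), day 2 (16), day 3 (16). Listing each branch's schedules as (ML, HCI, Econ, Physics) by day number:
Statistics=day 1: (2,3,1,1) (2,3,1,2) (2,3,1,3) (2,3,1,4) (2,3,2,1) (2,3,2,2) (2,3,2,3) (2,3,2,4) (2,3,3,1) (2,3,3,2) (2,3,3,3) (2,3,3,4) (2,3,4,1) (2,3,4,2) (2,3,4,3) (2,3,4,4) — 16.
Statistics=day 2: (2,3,1,1) (2,3,1,2) (2,3,1,3) (2,3,1,4) (2,3,2,1) (2,3,2,2) (2,3,2,3) (2,3,2,4) (2,3,3,1) (2,3,3,2) (2,3,3,3) (2,3,3,4) (2,3,4,1) (2,3,4,2) (2,3,4,3) (2,3,4,4) — 16.
Statistics=day 3: (2,3,1,1) (2,3,1,2) (2,3,1,3) (2,3,1,4) (2,3,2,1) (2,3,2,2) (2,3,2,3) (2,3,2,4) (2,3,3,1) (2,3,3,2) (2,3,3,3) (2,3,3,4) (2,3,4,1) (2,3,4,2) (2,3,4,3) (2,3,4,4) — 16.
Summing: 16 + 16 + 16 = 48.

48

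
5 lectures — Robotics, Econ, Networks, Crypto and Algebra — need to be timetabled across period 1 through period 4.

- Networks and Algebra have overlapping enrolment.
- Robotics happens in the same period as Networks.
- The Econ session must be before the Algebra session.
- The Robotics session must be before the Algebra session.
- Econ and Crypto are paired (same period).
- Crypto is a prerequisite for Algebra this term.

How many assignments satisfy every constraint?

14

Splitting on Robotics: it can be period 1 (6), period 2 (5), period 3 (3). Listing each branch's schedules as (Econ, Networks, Crypto, Algebra) by period number:
Robotics=period 1: (1,1,1,2) (1,1,1,3) (1,1,1,4) (2,1,2,3) (2,1,2,4) (3,1,3,4) — 6.
Robotics=period 2: (1,2,1,3) (1,2,1,4) (2,2,2,3) (2,2,2,4) (3,2,3,4) — 5.
Robotics=period 3: (1,3,1,4) (2,3,2,4) (3,3,3,4) — 3.
Summing: 6 + 5 + 3 = 14.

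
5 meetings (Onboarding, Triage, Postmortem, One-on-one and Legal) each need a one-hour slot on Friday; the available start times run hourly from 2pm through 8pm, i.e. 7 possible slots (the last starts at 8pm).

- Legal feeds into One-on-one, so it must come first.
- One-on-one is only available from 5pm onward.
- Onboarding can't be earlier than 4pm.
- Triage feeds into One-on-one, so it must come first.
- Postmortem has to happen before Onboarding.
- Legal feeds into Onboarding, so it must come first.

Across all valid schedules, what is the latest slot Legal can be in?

Downstream work caps Legal at 7pm.
Legal at 7pm is achievable: One-on-one=8pm, Legal=7pm, Onboarding=8pm, Triage=2pm, Postmortem=2pm.

7pm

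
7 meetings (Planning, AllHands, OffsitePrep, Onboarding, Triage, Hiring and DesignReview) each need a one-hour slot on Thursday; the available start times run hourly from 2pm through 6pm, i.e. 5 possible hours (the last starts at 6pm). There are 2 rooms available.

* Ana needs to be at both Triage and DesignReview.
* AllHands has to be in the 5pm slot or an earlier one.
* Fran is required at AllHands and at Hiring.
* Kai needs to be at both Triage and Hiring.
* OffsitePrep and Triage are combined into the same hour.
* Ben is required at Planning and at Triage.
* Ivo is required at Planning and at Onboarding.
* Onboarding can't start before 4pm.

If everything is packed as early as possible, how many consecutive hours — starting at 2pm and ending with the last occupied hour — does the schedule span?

4

With at most 2 per hour and 7 meetings, at least 4 hours are needed.
Onboarding can't be placed before 4pm — that is hour 3 counting from 2pm — so the schedule must run through at least 3 hours.
4 works (last occupied hour: 5pm): for example OffsitePrep in 3pm; DesignReview in 5pm; Planning in 2pm; Triage in 3pm; Onboarding in 4pm; AllHands in 2pm; Hiring in 4pm.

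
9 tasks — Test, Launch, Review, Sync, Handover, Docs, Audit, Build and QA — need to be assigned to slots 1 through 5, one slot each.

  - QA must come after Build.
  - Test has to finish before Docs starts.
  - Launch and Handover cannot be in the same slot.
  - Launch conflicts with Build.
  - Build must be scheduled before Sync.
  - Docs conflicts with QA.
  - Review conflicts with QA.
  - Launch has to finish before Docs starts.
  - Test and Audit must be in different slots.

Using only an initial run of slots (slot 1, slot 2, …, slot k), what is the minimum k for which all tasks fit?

3 slots

The precedence chain requires at least 2 distinct slots.
Could 2 slots be enough, i.e. nothing placed later than 2? No: Docs must come after Test (at 1 or later) → {2}; QA must come after Build (at 1 or later) → {2}; QA can't share with Docs (2) → nothing is left.
So 2 slots is not enough.
3 works (last occupied slot: 3): for example QA in 3, Audit in 2, Build in 2, Docs in 2, Review in 1, Handover in 2, Sync in 3, Launch in 1, Test in 1.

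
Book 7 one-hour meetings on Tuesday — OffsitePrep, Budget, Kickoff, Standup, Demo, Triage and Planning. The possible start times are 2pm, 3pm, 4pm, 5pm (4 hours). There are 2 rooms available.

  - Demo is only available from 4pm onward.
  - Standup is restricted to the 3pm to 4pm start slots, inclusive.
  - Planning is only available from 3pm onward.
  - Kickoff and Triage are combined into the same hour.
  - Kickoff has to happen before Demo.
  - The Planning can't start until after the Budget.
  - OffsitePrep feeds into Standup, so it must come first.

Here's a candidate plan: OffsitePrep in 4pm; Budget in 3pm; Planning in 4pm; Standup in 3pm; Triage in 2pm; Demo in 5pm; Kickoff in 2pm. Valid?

There are 2 rooms available — holds.
Standup is restricted to the 3pm to 4pm start slots, inclusive — holds.
The Planning can't start until after the Budget — holds.
Kickoff has to happen before Demo — holds.
Planning is only available from 3pm onward — holds.
Kickoff and Triage are combined into the same hour — holds.
OffsitePrep feeds into Standup, so it must come first — violated.
Demo is only available from 4pm onward — holds.

Invalid. OffsitePrep feeds into Standup, so it must come first.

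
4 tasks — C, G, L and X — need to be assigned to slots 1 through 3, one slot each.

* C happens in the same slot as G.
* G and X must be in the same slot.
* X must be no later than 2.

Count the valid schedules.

6

Splitting on C: it can be 1 (3), 2 (3). Listing each branch's schedules as (G, L, X):
C=1: (1,1,1) (1,2,1) (1,3,1) — 3.
C=2: (2,1,2) (2,2,2) (2,3,2) — 3.
Summing: 3 + 3 = 6.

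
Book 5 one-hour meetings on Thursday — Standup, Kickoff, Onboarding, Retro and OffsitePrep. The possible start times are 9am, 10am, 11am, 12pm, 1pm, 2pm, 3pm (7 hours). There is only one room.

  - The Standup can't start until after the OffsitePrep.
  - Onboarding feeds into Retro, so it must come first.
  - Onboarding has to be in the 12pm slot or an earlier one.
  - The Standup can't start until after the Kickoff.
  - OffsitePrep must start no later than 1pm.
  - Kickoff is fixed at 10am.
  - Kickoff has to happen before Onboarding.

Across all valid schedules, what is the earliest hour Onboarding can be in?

11am

Precedence pushes Onboarding to at least 11am; Onboarding's own window allows nothing later than 12pm.
Onboarding at 11am is achievable: Onboarding=11am, Standup=12pm, Kickoff=10am, OffsitePrep=9am, Retro=1pm.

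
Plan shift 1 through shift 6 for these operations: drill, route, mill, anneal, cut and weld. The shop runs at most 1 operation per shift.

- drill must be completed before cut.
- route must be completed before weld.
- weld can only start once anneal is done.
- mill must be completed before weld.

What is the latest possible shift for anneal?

Downstream work caps anneal at shift 5.
anneal at shift 5 is achievable: mill -> shift 3, route -> shift 2, drill -> shift 1, cut -> shift 4, weld -> shift 6, anneal -> shift 5.

shift 5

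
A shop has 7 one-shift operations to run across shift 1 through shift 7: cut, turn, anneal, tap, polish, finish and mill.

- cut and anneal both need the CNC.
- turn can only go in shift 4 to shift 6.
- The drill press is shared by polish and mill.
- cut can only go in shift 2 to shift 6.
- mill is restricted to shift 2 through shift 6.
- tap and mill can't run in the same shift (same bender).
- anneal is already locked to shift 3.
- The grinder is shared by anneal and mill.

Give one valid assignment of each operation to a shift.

cut=shift 2; finish=shift 1; turn=shift 4; tap=shift 1; polish=shift 1; anneal=shift 3; mill=shift 2

Checking: anneal(shift 3) != mill(shift 2); tap(shift 1) != mill(shift 2); polish(shift 1) != mill(shift 2); cut(shift 2) != anneal(shift 3); mill=shift 2 in [shift 2,shift 6]; anneal=shift 3 in [shift 3,shift 3]; cut=shift 2 in [shift 2,shift 6]; turn=shift 4 in [shift 4,shift 6].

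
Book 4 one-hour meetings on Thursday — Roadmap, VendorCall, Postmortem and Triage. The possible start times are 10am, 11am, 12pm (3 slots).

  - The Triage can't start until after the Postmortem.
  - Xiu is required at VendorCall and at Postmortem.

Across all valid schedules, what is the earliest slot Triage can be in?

11am

Precedence pushes Triage to at least 11am.
Triage at 11am is achievable: Roadmap=10am, Triage=11am, VendorCall=11am, Postmortem=10am.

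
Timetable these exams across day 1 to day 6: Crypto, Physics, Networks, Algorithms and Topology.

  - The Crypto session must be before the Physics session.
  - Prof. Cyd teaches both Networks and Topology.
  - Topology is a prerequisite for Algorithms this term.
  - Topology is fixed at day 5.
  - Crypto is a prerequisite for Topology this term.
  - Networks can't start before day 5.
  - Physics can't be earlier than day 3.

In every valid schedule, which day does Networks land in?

Networks's window is day 5–day 6.
Topology is fixed at day 5, and Networks can't share a day with Topology.
So Networks must be day 6.

day 6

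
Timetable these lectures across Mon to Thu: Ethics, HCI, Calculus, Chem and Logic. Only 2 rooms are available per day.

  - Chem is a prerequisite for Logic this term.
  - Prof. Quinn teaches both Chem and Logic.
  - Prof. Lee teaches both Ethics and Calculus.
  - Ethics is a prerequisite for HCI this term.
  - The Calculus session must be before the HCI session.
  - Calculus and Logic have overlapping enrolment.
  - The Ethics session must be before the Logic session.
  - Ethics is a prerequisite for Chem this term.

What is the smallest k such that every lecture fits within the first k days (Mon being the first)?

3

The precedence chain requires at least 3 distinct days.
With at most 2 per day and 5 lectures, at least 3 days are needed.
3 works (last occupied day: Wed): for example Chem=Tue; HCI=Wed; Calculus=Tue; Ethics=Mon; Logic=Wed.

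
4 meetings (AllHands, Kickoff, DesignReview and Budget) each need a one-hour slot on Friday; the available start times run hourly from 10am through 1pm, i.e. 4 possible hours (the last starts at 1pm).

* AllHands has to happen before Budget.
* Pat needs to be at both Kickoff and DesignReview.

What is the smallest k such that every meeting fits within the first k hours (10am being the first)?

The precedence chain requires at least 2 distinct hours.
2 works (last occupied hour: 11am): for example Budget=11am; Kickoff=10am; DesignReview=11am; AllHands=10am.

2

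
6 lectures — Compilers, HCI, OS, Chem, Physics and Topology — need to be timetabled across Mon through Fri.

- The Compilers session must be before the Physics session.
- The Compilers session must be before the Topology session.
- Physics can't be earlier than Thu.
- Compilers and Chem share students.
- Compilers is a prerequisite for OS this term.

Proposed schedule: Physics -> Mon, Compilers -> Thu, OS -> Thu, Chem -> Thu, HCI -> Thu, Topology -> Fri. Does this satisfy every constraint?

Invalid. The Compilers session must be before the Physics session.

Compilers is a prerequisite for OS this term — violated.
Compilers and Chem share students — violated.
The Compilers session must be before the Physics session — violated.
Physics can't be earlier than Thu — violated.
The Compilers session must be before the Topology session — holds.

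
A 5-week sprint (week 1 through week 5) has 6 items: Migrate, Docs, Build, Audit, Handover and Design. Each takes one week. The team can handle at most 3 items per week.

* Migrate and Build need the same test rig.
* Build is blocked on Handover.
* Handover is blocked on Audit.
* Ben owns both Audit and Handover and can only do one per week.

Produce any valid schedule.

Handover=week 2, Docs=week 1, Migrate=week 1, Design=week 2, Audit=week 1, Build=week 3

Checking: Handover(week 2) before Build(week 3); Audit(week 1) before Handover(week 2); Audit(week 1) != Handover(week 2); Migrate(week 1) != Build(week 3); max 3 per week (cap 3).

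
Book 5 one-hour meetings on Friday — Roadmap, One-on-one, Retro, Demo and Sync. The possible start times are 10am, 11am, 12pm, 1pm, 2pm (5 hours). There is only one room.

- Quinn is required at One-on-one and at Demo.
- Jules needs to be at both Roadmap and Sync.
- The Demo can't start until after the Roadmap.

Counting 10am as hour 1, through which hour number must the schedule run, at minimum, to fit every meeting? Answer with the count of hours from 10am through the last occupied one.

5 hours

The precedence chain requires at least 2 distinct hours.
With at most 1 per hour and 5 meetings, at least 5 hours are needed.
5 works (last occupied hour: 2pm): for example Sync -> 2pm; Roadmap -> 10am; Demo -> 11am; Retro -> 1pm; One-on-one -> 12pm.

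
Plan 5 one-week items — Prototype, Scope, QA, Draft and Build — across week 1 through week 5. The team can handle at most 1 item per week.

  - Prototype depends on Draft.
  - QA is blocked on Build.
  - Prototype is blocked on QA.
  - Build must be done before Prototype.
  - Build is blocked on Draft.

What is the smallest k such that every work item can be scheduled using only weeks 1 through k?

5 weeks

The precedence chain requires at least 4 distinct weeks.
With at most 1 per week and 5 work items, at least 5 weeks are needed.
5 works (last occupied week: week 5): for example Draft=week 1, QA=week 3, Scope=week 5, Prototype=week 4, Build=week 2.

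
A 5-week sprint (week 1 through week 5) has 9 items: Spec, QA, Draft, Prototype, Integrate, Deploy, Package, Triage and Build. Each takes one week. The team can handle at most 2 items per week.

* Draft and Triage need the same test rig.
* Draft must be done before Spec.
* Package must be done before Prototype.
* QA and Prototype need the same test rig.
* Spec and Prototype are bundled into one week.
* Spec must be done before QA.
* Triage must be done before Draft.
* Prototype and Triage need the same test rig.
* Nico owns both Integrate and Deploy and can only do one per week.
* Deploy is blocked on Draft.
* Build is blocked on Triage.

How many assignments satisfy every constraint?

56

Splitting on Spec: it can be week 3 (24), week 4 (32). Listing each branch's schedules as (QA, Draft, Prototype, Integrate, Deploy, Package, Triage, Build) by week number:
Spec=week 3: (4,2,3,1,4,2,1,5) (4,2,3,1,5,2,1,4) (4,2,3,1,5,2,1,5) (4,2,3,2,4,1,1,5) (4,2,3,2,5,1,1,4) (4,2,3,2,5,1,1,5) (4,2,3,4,5,1,1,2) (4,2,3,4,5,1,1,5) (4,2,3,4,5,2,1,5) (4,2,3,5,4,1,1,2) (4,2,3,5,4,1,1,5) (4,2,3,5,4,2,1,5) (5,2,3,1,4,2,1,4) (5,2,3,1,4,2,1,5) (5,2,3,1,5,2,1,4) (5,2,3,2,4,1,1,4) (5,2,3,2,4,1,1,5) (5,2,3,2,5,1,1,4) (5,2,3,4,5,1,1,2) (5,2,3,4,5,1,1,4) (5,2,3,4,5,2,1,4) (5,2,3,5,4,1,1,2) (5,2,3,5,4,1,1,4) (5,2,3,5,4,2,1,4) — 24.
Spec=week 4: (5,2,4,1,3,2,1,3) (5,2,4,1,3,2,1,5) (5,2,4,1,3,3,1,2) (5,2,4,1,3,3,1,5) (5,2,4,1,5,2,1,3) (5,2,4,1,5,3,1,2) (5,2,4,1,5,3,1,3) (5,2,4,2,3,1,1,3) (5,2,4,2,3,1,1,5) (5,2,4,2,3,3,1,5) (5,2,4,2,5,1,1,3) (5,2,4,2,5,3,1,3) (5,2,4,3,5,1,1,2) (5,2,4,3,5,1,1,3) (5,2,4,3,5,2,1,3) (5,2,4,3,5,3,1,2) (5,2,4,5,3,1,1,2) (5,2,4,5,3,1,1,3) (5,2,4,5,3,2,1,3) (5,2,4,5,3,3,1,2) (5,3,4,1,5,1,2,3) (5,3,4,1,5,2,1,2) (5,3,4,1,5,2,1,3) (5,3,4,1,5,2,2,3) (5,3,4,1,5,3,1,2) (5,3,4,2,5,1,1,2) (5,3,4,2,5,1,1,3) (5,3,4,2,5,1,2,3) (5,3,4,2,5,2,1,3) (5,3,4,2,5,3,1,2) (5,3,4,3,5,1,1,2) (5,3,4,3,5,2,1,2) — 32.
Summing: 24 + 32 = 56.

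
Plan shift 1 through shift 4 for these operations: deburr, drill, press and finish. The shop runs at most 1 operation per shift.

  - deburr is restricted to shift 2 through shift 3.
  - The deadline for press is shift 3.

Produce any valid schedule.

finish=shift 4; press=shift 1; deburr=shift 2; drill=shift 3

Checking: deburr=shift 2 in [shift 2,shift 3]; press=shift 1 in [shift 1,shift 3]; max 1 per shift (cap 1).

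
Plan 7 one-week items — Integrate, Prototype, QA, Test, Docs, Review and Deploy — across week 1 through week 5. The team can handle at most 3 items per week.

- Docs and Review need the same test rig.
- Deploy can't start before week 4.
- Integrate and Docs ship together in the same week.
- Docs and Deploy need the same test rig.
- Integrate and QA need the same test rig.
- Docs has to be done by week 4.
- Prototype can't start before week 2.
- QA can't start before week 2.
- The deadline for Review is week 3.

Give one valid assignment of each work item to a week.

Prototype in week 2, QA in week 2, Docs in week 3, Integrate in week 3, Test in week 1, Deploy in week 4, Review in week 1

Checking: Docs(week 3) != Deploy(week 4); Integrate(week 3) != QA(week 2); Docs(week 3) != Review(week 1); Integrate = Docs = week 3; Review=week 1 in [week 1,week 3]; QA=week 2 in [week 2,week 5]; Prototype=week 2 in [week 2,week 5]; Docs=week 3 in [week 1,week 4]; Deploy=week 4 in [week 4,week 5]; max 2 per week (cap 3).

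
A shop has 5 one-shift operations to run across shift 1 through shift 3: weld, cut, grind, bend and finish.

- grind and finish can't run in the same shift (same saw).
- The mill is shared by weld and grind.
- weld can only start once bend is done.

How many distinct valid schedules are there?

36

Splitting on weld: it can be shift 2 (12), shift 3 (24). Listing each branch's schedules as (cut, grind, bend, finish) by shift number:
weld=shift 2: (1,1,1,2) (1,1,1,3) (1,3,1,1) (1,3,1,2) (2,1,1,2) (2,1,1,3) (2,3,1,1) (2,3,1,2) (3,1,1,2) (3,1,1,3) (3,3,1,1) (3,3,1,2) — 12.
weld=shift 3: (1,1,1,2) (1,1,1,3) (1,1,2,2) (1,1,2,3) (1,2,1,1) (1,2,1,3) (1,2,2,1) (1,2,2,3) (2,1,1,2) (2,1,1,3) (2,1,2,2) (2,1,2,3) (2,2,1,1) (2,2,1,3) (2,2,2,1) (2,2,2,3) (3,1,1,2) (3,1,1,3) (3,1,2,2) (3,1,2,3) (3,2,1,1) (3,2,1,3) (3,2,2,1) (3,2,2,3) — 24.
Summing: 12 + 24 = 36.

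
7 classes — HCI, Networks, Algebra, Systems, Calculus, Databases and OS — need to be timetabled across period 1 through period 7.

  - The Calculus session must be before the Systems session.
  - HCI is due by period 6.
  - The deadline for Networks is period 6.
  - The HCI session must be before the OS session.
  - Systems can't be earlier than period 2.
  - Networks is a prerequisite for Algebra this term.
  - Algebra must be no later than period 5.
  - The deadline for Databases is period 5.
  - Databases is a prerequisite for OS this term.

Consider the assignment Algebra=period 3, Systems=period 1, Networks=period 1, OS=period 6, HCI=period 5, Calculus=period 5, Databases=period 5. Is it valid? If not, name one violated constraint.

HCI is due by period 6 — holds.
Databases is a prerequisite for OS this term — holds.
Algebra must be no later than period 5 — holds.
Systems can't be earlier than period 2 — violated.
Networks is a prerequisite for Algebra this term — holds.
The HCI session must be before the OS session — holds.
The Calculus session must be before the Systems session — violated.
The deadline for Networks is period 6 — holds.
The deadline for Databases is period 5 — holds.

No. Systems can't be earlier than period 2 is not satisfied.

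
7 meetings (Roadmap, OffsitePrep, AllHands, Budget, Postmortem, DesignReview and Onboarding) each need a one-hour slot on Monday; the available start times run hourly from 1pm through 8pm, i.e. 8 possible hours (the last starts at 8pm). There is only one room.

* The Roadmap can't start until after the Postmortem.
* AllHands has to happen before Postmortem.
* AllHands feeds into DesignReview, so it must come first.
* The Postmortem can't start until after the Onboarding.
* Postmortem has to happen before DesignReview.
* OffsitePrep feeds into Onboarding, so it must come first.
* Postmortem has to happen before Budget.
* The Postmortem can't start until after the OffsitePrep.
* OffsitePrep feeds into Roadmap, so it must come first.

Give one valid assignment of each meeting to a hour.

OffsitePrep=1pm; AllHands=2pm; Roadmap=5pm; Onboarding=3pm; DesignReview=6pm; Postmortem=4pm; Budget=7pm

Checking: AllHands(2pm) before Postmortem(4pm); OffsitePrep(1pm) before Postmortem(4pm); Postmortem(4pm) before Roadmap(5pm); AllHands(2pm) before DesignReview(6pm); Postmortem(4pm) before Budget(7pm); Onboarding(3pm) before Postmortem(4pm); OffsitePrep(1pm) before Onboarding(3pm); Postmortem(4pm) before DesignReview(6pm); OffsitePrep(1pm) before Roadmap(5pm); max 1 per hour (cap 1).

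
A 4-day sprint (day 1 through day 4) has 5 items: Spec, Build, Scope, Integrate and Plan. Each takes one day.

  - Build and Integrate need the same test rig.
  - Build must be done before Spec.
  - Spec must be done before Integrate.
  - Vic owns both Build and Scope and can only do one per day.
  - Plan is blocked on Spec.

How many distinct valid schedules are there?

18

Splitting on Spec: it can be day 2 (12), day 3 (6). Listing each branch's schedules as (Build, Scope, Integrate, Plan) by day number:
Spec=day 2: (1,2,3,3) (1,2,3,4) (1,2,4,3) (1,2,4,4) (1,3,3,3) (1,3,3,4) (1,3,4,3) (1,3,4,4) (1,4,3,3) (1,4,3,4) (1,4,4,3) (1,4,4,4) — 12.
Spec=day 3: (1,2,4,4) (1,3,4,4) (1,4,4,4) (2,1,4,4) (2,3,4,4) (2,4,4,4) — 6.
Summing: 12 + 6 = 18.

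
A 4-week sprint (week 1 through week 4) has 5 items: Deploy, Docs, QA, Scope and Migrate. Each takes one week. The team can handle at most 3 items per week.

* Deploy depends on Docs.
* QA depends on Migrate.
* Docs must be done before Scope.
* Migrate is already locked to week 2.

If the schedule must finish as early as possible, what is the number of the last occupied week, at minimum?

The precedence chain requires at least 2 distinct weeks.
With at most 3 per week and 5 work items, at least 2 weeks are needed.
Propagating the time windows through the other constraints, QA can't land before week 3, so the schedule must run through at least week 3.
3 works (last occupied week: week 3): for example QA -> week 3, Migrate -> week 2, Deploy -> week 2, Docs -> week 1, Scope -> week 2.

week 3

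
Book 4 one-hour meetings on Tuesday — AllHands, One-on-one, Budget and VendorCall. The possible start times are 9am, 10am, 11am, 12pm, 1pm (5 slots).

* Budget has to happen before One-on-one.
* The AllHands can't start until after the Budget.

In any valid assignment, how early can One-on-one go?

10am

Precedence pushes One-on-one to at least 10am.
One-on-one at 10am is achievable: Budget in 9am, AllHands in 10am, VendorCall in 9am, One-on-one in 10am.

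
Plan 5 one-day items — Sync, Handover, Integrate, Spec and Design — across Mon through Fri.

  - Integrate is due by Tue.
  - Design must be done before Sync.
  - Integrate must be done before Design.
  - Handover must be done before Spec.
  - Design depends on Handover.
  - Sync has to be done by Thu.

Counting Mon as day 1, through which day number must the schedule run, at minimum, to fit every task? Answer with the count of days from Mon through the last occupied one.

3 days

The precedence chain requires at least 3 distinct days.
3 works (last occupied day: Wed): for example Sync=Wed; Integrate=Mon; Spec=Tue; Handover=Mon; Design=Tue.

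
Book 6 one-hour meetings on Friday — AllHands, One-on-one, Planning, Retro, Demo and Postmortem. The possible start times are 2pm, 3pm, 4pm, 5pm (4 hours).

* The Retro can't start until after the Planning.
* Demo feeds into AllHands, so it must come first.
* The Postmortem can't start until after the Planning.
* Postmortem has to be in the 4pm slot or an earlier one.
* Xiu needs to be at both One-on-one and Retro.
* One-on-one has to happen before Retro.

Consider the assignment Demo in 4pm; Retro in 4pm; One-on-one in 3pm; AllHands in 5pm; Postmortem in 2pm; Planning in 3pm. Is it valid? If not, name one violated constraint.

The Retro can't start until after the Planning — holds.
Postmortem has to be in the 4pm slot or an earlier one — holds.
Demo feeds into AllHands, so it must come first — holds.
One-on-one has to happen before Retro — holds.
Xiu needs to be at both One-on-one and Retro — holds.
The Postmortem can't start until after the Planning — violated.

No — it violates: The Postmortem can't start until after the Planning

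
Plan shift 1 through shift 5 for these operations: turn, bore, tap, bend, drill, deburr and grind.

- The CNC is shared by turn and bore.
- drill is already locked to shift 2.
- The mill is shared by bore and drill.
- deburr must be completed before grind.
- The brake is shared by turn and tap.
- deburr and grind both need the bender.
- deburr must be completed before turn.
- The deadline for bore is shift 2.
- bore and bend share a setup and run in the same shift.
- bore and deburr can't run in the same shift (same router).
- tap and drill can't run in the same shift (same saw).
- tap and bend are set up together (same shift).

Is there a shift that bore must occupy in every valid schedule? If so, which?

shift 1

bore's window is shift 1–shift 2.
drill is fixed at shift 2, and bore can't share a shift with drill.
So bore must be shift 1.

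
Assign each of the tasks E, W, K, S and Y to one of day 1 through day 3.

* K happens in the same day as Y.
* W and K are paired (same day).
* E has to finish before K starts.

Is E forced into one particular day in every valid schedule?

No

E can be day 1 (e.g. W=day 2, K=day 2, Y=day 2, E=day 1, S=day 1) or day 2 (e.g. E in day 2, W in day 3, S in day 1, Y in day 3, K in day 3).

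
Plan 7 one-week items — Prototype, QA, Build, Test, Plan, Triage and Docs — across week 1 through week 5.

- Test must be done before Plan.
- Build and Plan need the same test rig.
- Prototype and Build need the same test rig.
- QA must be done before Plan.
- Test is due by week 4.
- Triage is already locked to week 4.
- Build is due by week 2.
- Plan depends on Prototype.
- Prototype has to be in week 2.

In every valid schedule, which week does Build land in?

Build's window is week 1–week 2.
Prototype is fixed at week 2, and Build can't share a week with Prototype.
So Build must be week 1.

week 1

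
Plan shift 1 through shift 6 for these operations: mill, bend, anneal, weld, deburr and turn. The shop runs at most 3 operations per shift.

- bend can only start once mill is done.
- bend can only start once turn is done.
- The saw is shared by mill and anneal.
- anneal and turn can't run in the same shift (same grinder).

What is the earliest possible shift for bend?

Precedence pushes bend to at least shift 2.
bend at shift 2 is achievable: deburr in shift 2; anneal in shift 2; weld in shift 1; turn in shift 1; mill in shift 1; bend in shift 2.

shift 2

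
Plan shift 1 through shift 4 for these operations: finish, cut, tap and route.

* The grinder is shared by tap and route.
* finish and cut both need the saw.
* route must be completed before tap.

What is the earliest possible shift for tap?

shift 2

Precedence pushes tap to at least shift 2.
tap at shift 2 is achievable: tap=shift 2; route=shift 1; cut=shift 2; finish=shift 1.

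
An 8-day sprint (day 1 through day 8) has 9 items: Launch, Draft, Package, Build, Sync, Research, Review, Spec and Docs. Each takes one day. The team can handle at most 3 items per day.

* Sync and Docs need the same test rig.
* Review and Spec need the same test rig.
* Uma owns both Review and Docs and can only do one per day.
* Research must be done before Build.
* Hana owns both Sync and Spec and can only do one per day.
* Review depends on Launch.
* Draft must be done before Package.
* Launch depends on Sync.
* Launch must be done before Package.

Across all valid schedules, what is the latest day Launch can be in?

Precedence pushes Launch to at least day 2; downstream work caps Launch at day 7.
Launch at day 7 is achievable: Draft in day 1; Review in day 8; Package in day 8; Launch in day 7; Build in day 2; Spec in day 2; Docs in day 2; Research in day 1; Sync in day 1.

day 7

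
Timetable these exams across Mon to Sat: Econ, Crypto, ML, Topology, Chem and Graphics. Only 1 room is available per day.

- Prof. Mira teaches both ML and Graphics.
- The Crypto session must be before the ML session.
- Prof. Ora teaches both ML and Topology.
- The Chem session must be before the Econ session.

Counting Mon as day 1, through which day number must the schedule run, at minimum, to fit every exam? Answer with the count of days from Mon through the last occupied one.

6

The precedence chain requires at least 2 distinct days.
With at most 1 per day and 6 exams, at least 6 days are needed.
6 works (last occupied day: Sat): for example Chem=Mon; Econ=Tue; Crypto=Wed; Graphics=Sat; ML=Thu; Topology=Fri.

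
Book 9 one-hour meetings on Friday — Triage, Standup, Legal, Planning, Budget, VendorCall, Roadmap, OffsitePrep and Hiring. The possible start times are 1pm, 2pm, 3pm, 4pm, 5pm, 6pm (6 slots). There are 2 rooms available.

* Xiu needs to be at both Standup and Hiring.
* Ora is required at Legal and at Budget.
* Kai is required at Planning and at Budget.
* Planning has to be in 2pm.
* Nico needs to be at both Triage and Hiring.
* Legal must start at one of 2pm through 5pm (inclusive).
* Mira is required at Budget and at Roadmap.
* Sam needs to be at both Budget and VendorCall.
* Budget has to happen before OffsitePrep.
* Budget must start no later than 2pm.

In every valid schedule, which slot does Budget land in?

Budget's window is 1pm–2pm.
Planning is fixed at 2pm, and Budget can't share a slot with Planning.
So Budget must be 1pm.

1pm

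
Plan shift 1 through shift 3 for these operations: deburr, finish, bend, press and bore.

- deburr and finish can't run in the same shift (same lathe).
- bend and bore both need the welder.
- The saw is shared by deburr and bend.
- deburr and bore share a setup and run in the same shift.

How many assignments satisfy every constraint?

36

Splitting on deburr: it can be shift 1 (12), shift 2 (12), shift 3 (12). Listing each branch's schedules as (finish, bend, press, bore) by shift number:
deburr=shift 1: (2,2,1,1) (2,2,2,1) (2,2,3,1) (2,3,1,1) (2,3,2,1) (2,3,3,1) (3,2,1,1) (3,2,2,1) (3,2,3,1) (3,3,1,1) (3,3,2,1) (3,3,3,1) — 12.
deburr=shift 2: (1,1,1,2) (1,1,2,2) (1,1,3,2) (1,3,1,2) (1,3,2,2) (1,3,3,2) (3,1,1,2) (3,1,2,2) (3,1,3,2) (3,3,1,2) (3,3,2,2) (3,3,3,2) — 12.
deburr=shift 3: (1,1,1,3) (1,1,2,3) (1,1,3,3) (1,2,1,3) (1,2,2,3) (1,2,3,3) (2,1,1,3) (2,1,2,3) (2,1,3,3) (2,2,1,3) (2,2,2,3) (2,2,3,3) — 12.
Summing: 12 + 12 + 12 = 36.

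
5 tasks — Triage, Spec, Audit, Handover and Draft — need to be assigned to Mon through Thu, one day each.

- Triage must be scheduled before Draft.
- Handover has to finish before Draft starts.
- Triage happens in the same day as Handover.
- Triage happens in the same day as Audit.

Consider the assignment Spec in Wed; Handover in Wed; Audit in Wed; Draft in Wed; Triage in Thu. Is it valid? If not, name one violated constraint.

Invalid. Triage must be scheduled before Draft.

Triage happens in the same day as Audit — violated.
Triage happens in the same day as Handover — violated.
Handover has to finish before Draft starts — violated.
Triage must be scheduled before Draft — violated.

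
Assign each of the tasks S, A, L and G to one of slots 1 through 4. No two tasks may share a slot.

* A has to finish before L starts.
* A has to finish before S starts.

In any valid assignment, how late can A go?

2

Downstream work caps A at 3.
A at 2 is achievable: G=1, A=2, S=3, L=4.
Nothing later works — the capacity limit rule out every slot after 2.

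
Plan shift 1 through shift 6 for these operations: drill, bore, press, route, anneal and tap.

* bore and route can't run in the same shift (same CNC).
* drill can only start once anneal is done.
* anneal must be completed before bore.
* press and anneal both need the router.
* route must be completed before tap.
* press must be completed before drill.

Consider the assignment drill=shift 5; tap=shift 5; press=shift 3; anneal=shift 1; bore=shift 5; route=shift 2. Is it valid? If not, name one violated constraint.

route must be completed before tap — holds.
anneal must be completed before bore — holds.
press and anneal both need the router — holds.
press must be completed before drill — holds.
bore and route can't run in the same shift (same CNC) — holds.
drill can only start once anneal is done — holds.

Yes, all constraints hold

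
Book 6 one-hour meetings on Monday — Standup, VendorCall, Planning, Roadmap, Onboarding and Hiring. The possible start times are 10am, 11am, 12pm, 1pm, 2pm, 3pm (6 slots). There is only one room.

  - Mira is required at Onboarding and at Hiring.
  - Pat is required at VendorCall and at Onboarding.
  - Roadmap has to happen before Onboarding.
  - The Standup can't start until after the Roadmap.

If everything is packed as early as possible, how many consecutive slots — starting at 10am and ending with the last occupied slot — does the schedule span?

6

The precedence chain requires at least 2 distinct slots.
With at most 1 per slot and 6 meetings, at least 6 slots are needed.
6 works (last occupied slot: 3pm): for example Planning -> 2pm, Onboarding -> 12pm, Hiring -> 3pm, VendorCall -> 1pm, Roadmap -> 10am, Standup -> 11am.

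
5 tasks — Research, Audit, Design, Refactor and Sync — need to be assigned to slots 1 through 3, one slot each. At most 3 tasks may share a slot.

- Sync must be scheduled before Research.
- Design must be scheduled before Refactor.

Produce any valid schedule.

Research=2; Refactor=2; Design=1; Sync=1; Audit=1

Checking: Sync(1) before Research(2); Design(1) before Refactor(2); max 3 per slot (cap 3).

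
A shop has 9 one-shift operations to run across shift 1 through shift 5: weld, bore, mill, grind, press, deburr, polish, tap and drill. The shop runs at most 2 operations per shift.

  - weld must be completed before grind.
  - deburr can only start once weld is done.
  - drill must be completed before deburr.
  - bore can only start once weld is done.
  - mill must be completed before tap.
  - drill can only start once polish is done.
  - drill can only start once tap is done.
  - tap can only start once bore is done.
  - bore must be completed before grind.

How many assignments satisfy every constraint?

Splitting on mill: it can be shift 1 (10), shift 2 (10). Listing each branch's schedules as (weld, bore, grind, press, deburr, polish, tap, drill) by shift number:
mill=shift 1: (1,2,3,4,5,2,3,4) (1,2,3,5,5,2,3,4) (1,2,4,2,5,3,3,4) (1,2,4,3,5,2,3,4) (1,2,4,5,5,2,3,4) (1,2,4,5,5,3,3,4) (1,2,5,2,5,3,3,4) (1,2,5,3,5,2,3,4) (1,2,5,4,5,2,3,4) (1,2,5,4,5,3,3,4) — 10.
mill=shift 2: (1,2,3,4,5,1,3,4) (1,2,3,5,5,1,3,4) (1,2,4,1,5,3,3,4) (1,2,4,3,5,1,3,4) (1,2,4,5,5,1,3,4) (1,2,4,5,5,3,3,4) (1,2,5,1,5,3,3,4) (1,2,5,3,5,1,3,4) (1,2,5,4,5,1,3,4) (1,2,5,4,5,3,3,4) — 10.
Summing: 10 + 10 = 20.

20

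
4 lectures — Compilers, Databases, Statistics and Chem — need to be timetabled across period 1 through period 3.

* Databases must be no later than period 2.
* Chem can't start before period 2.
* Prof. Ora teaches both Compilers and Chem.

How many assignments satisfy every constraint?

24

Splitting on Compilers: it can be period 1 (12), period 2 (6), period 3 (6). Listing each branch's schedules as (Databases, Statistics, Chem) by period number:
Compilers=period 1: (1,1,2) (1,1,3) (1,2,2) (1,2,3) (1,3,2) (1,3,3) (2,1,2) (2,1,3) (2,2,2) (2,2,3) (2,3,2) (2,3,3) — 12.
Compilers=period 2: (1,1,3) (1,2,3) (1,3,3) (2,1,3) (2,2,3) (2,3,3) — 6.
Compilers=period 3: (1,1,2) (1,2,2) (1,3,2) (2,1,2) (2,2,2) (2,3,2) — 6.
Summing: 12 + 6 + 6 = 24.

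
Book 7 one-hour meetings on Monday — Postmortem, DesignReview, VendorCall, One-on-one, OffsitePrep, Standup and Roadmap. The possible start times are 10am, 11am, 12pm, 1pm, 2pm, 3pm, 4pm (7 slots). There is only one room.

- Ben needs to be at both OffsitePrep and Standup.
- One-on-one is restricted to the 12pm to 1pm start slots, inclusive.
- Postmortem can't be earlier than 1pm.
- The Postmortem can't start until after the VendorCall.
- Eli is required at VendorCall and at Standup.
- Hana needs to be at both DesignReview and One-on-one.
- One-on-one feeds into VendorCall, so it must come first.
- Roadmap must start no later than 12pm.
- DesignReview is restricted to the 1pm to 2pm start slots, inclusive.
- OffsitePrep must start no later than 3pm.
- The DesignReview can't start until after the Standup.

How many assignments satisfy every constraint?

16

Splitting on DesignReview: it can be 1pm (4), 2pm (12). Listing each branch's schedules as (Postmortem, VendorCall, One-on-one, OffsitePrep, Standup, Roadmap):
DesignReview=1pm: (4pm,2pm,12pm,3pm,10am,11am) (4pm,2pm,12pm,3pm,11am,10am) (4pm,3pm,12pm,2pm,10am,11am) (4pm,3pm,12pm,2pm,11am,10am) — 4.
DesignReview=2pm: (4pm,1pm,12pm,3pm,10am,11am) (4pm,1pm,12pm,3pm,11am,10am) (4pm,3pm,12pm,10am,1pm,11am) (4pm,3pm,12pm,11am,1pm,10am) (4pm,3pm,12pm,1pm,10am,11am) (4pm,3pm,12pm,1pm,11am,10am) (4pm,3pm,1pm,10am,11am,12pm) (4pm,3pm,1pm,10am,12pm,11am) (4pm,3pm,1pm,11am,10am,12pm) (4pm,3pm,1pm,11am,12pm,10am) (4pm,3pm,1pm,12pm,10am,11am) (4pm,3pm,1pm,12pm,11am,10am) — 12.
Summing: 4 + 12 = 16.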